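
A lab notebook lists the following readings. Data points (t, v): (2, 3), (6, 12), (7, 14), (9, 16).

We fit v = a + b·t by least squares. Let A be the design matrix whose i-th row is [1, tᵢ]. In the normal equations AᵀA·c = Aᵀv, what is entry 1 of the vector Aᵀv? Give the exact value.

Entry 1 ↔ basis 1, so (Aᵀv)_{1} = Σᵢ vᵢ = (1)·(3) + (1)·(12) + (1)·(14) + (1)·(16) = 45.

45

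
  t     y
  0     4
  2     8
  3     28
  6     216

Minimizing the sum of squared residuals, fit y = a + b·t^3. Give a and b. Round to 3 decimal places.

Compute the Gram sums: Σ1 = 4, Σt^3 = 251, Σt^3·t^3 = 47449.
Right-hand side: Σy = 256, Σt^3·y = 47476.
det = 4·47449 − 251² = 126795.
a = (256·47449 − 251·47476)/126795 = 230468/126795; b = (4·47476 − 251·256)/126795 = 125648/126795.

a = 1.818, b = 0.991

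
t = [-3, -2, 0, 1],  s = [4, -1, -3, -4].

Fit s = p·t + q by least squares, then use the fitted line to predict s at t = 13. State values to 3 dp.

The normal system MᵀM·[p, q]ᵀ = Mᵀs is [[14, -4]; [-4, 4]]·[p, q]ᵀ = [-14, -4]ᵀ.
Δ = 14·4 − (-4)² = 40.
p = ((-14)·4 − (-4)·(-4))/40 = -9/5; q = (14·(-4) − (-4)·(-14))/40 = -14/5.
At t = 13: ŝ = (-9/5)·(13) + (-14/5)·(1) = -131/5.

ŝ = -26.200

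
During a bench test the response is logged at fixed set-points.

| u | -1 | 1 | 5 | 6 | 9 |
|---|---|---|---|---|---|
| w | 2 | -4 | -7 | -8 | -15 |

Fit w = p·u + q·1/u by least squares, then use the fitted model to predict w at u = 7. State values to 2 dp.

ŵ = -10.75

From the data, Σu·u = 144, Σu·1/u = 5, Σ1/u·1/u = 16849/8100.
Moment sums: Σu·w = -224, Σ1/u·w = -52/5.
Eliminating q: (16849/8100)·(row 1) − 5·(row 2) gives (61771/225)·p = (16849/8100)·(-224) − 5·(-52/5) = -838244/2025, so p = -838244/555939.
Then q = ((-52/5) − 5·(-838244/555939))/(16849/8100) = -84960/61771.
At u = 7: ŵ = (-838244/555939)·(7) + (-84960/61771)·(1/7) = -41838596/3891573.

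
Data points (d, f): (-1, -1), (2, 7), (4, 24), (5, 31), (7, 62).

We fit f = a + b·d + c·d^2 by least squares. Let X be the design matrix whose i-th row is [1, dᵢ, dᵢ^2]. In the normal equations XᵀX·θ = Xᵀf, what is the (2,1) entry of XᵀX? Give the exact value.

Row 2 ↔ basis d, column 1 ↔ basis 1, so (XᵀX)_{2,1} = Σᵢ d = (-1)·(1) + (2)·(1) + (4)·(1) + (5)·(1) + (7)·(1) = 17.

17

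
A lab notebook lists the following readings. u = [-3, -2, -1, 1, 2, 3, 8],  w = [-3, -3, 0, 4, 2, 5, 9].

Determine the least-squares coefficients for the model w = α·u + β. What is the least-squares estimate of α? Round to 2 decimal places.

The normal equations are: 92·α + 8·β = 110;  8·α + 7·β = 14.
(Σu·u = 92, Σu = 8, Σ1 = 7, Σu·w = 110, Σw = 14.)
Eliminating β: 7·(row 1) − 8·(row 2) gives 580·α = 7·110 − 8·14 = 658, so α = 329/290.
Then β = (14 − 8·(329/290))/7 = 102/145.

α = 1.13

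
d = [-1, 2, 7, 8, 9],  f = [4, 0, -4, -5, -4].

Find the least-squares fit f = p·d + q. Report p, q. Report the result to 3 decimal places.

Normal-equation sums: Σd·d = 199, Σd = 25, Σ1 = 5.
Moment sums: Σd·f = -108, Σf = -9.
Normal equations: [[199, 25]; [25, 5]]·[p, q]ᵀ = [-108, -9]ᵀ.
Eliminating q: 5·(row 1) − 25·(row 2) gives 370·p = 5·(-108) − 25·(-9) = -315, so p = -63/74.
Then q = ((-9) − 25·(-63/74))/5 = 909/370.

p = -0.851, q = 2.457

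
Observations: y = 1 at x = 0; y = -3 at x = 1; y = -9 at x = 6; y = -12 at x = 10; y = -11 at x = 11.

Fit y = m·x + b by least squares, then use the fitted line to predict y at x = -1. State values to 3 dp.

Compute the Gram sums: Σx·x = 258, Σx = 28, Σ1 = 5.
Moment sums: Σx·y = -298, Σy = -34.
MᵀM·[m, b]ᵀ = Mᵀy becomes [[258, 28]; [28, 5]]·[m, b]ᵀ = [-298, -34]ᵀ.
Eliminating b: 5·(row 1) − 28·(row 2) gives 506·m = 5·(-298) − 28·(-34) = -538, so m = -269/253.
Then b = ((-34) − 28·(-269/253))/5 = -214/253.
At x = -1: ŷ = (-269/253)·(-1) + (-214/253)·(1) = 5/23.

ŷ = 0.217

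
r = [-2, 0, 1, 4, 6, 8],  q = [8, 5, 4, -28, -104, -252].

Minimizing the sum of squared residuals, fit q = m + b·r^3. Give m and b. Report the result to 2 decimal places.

AᵀA·[m, b]ᵀ = Aᵀq reads: 6·m + 785·b = -367;  785·m + 312961·b = -153340.
det = 6·312961 − 785² = 1261541.
m = ((-367)·312961 − 785·(-153340))/1261541 = 5515213/1261541; b = (6·(-153340) − 785·(-367))/1261541 = -631945/1261541.

m = 4.37, b = -0.50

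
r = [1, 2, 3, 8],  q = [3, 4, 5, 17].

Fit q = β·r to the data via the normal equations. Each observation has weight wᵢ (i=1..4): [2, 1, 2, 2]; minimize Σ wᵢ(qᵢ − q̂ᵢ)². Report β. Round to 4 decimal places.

β = 2.0789

Normal-equation sums: Σwᵢ·r·r = 152.
And Σwᵢ·r·q = 316.
Normal equations: [[152]]·[β]ᵀ = [316]ᵀ.
Hence β = 316 / 152 ≈ 2.07895.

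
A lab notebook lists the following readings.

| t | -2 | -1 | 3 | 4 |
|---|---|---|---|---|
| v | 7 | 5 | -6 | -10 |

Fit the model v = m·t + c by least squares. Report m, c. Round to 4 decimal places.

m = -2.8077, c = 1.8077

From the data, Σt·t = 30, Σt = 4, Σ1 = 4.
Moment sums: Σt·v = -77, Σv = -4.
Normal equations: [[30, 4]; [4, 4]]·[m, c]ᵀ = [-77, -4]ᵀ.
Δ = 30·4 − 4² = 104.
m = ((-77)·4 − 4·(-4))/104 = -73/26; c = (30·(-4) − 4·(-77))/104 = 47/26.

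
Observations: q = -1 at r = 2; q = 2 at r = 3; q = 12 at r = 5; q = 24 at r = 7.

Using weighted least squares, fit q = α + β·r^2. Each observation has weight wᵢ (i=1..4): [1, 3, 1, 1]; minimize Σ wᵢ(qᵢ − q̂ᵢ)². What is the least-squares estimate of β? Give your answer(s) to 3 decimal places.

β = 0.559

Forming XᵀWX = [[6, 105]; [105, 3285]] and XᵀWq = [41, 1526]ᵀ gives XᵀWX·[α, β]ᵀ = XᵀWq.
det = 6·3285 − 105² = 8685.
α = (41·3285 − 105·1526)/8685 = -1703/579; β = (6·1526 − 105·41)/8685 = 539/965.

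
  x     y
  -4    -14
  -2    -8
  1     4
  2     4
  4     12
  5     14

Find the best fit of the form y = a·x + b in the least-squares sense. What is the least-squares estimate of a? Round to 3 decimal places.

Forming MᵀM = [[66, 6]; [6, 6]] and Mᵀy = [202, 12]ᵀ gives MᵀM·[a, b]ᵀ = Mᵀy.
Δ = 66·6 − 6² = 360.
a = (202·6 − 6·12)/360 = 19/6; b = (66·12 − 6·202)/360 = -7/6.

a = 3.167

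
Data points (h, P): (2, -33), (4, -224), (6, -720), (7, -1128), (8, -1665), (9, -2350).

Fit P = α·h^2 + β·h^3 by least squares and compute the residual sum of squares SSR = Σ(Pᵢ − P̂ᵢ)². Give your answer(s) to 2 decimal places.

With design matrix M, MᵀM = [[14626, 117456]; [117456, 962050]] and MᵀP = [-381818, -3122654]ᵀ.
det = 14626·962050 − 117456² = 275031364.
α = ((-381818)·962050 − 117456·(-3122654))/275031364 = -138389669/68757841; β = (14626·(-3122654) − 117456·(-381818))/275031364 = -206280599/68757841.
Residuals: -65205285/68757841, 14436656/68757841, 32991948/68757841, -23505410/68757841, -9199761/68757841, 7193510/68757841; SSR = 90716946/68757841.

SSR = 1.32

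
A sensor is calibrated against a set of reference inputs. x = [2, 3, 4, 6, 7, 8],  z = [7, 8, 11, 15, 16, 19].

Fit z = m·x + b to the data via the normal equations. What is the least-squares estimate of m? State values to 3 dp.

The normal system MᵀM·[m, b]ᵀ = Mᵀz is [[178, 30]; [30, 6]]·[m, b]ᵀ = [436, 76]ᵀ.
Δ = 178·6 − 30² = 168.
m = (436·6 − 30·76)/168 = 2; b = (178·76 − 30·436)/168 = 8/3.

m = 2.000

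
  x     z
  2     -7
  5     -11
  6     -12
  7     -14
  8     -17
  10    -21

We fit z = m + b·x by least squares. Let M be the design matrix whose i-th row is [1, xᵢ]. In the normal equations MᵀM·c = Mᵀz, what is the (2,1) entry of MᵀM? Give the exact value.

Row 2 ↔ basis x, column 1 ↔ basis 1, so (MᵀM)_{2,1} = Σᵢ x = (2)·(1) + (5)·(1) + (6)·(1) + (7)·(1) + (8)·(1) + (10)·(1) = 38.

38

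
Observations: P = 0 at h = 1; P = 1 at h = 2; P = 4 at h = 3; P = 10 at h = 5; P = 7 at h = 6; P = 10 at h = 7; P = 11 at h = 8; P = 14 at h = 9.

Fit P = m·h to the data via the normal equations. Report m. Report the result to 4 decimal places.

The normal system XᵀX·[m]ᵀ = XᵀP is [[269]]·[m]ᵀ = [390]ᵀ.
Hence m = 390 / 269 ≈ 1.44981.

m = 1.4498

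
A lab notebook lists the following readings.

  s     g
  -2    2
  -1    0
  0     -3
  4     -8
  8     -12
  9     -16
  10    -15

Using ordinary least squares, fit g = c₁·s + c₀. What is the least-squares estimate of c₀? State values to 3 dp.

c₀ = -1.766

Entries of MᵀM: Σs·s = 266, Σs = 28, Σ1 = 7.
For Mᵀg: Σs·g = -426, Σg = -52.
Eliminating c₀: 7·(row 1) − 28·(row 2) gives 1078·c₁ = 7·(-426) − 28·(-52) = -1526, so c₁ = -109/77.
Then c₀ = ((-52) − 28·(-109/77))/7 = -136/77.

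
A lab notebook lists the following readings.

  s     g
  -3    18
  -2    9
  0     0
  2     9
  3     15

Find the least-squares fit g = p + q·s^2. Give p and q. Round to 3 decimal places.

p = 1.020, q = 1.765

Normal-equation sums: Σ1 = 5, Σs^2 = 26, Σs^2·s^2 = 194.
And Σg = 51, Σs^2·g = 369.
Normal equations: [[5, 26]; [26, 194]]·[p, q]ᵀ = [51, 369]ᵀ.
Determinant 5·194 − 26² = 294.
p = (51·194 − 26·369)/294 = 50/49; q = (5·369 − 26·51)/294 = 173/98.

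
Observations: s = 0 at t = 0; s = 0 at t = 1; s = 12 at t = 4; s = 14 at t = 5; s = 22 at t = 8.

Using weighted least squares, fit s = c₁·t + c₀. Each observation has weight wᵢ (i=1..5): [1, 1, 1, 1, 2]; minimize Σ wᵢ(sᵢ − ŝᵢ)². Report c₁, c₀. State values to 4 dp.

Setting ∂/∂c₁ … = 0 gives: 170·c₁ + 26·c₀ = 470;  26·c₁ + 6·c₀ = 70.
Eliminating c₀: 6·(row 1) − 26·(row 2) gives 344·c₁ = 6·470 − 26·70 = 1000, so c₁ = 125/43.
Then c₀ = (70 − 26·(125/43))/6 = -40/43.

c₁ = 2.9070, c₀ = -0.9302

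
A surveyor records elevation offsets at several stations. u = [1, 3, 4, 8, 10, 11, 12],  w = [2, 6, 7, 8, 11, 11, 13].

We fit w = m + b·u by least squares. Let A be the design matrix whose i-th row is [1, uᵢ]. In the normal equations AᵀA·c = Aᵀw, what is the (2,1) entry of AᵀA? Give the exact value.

Row 2 ↔ basis u, column 1 ↔ basis 1, so (AᵀA)_{2,1} = Σᵢ u = (1)·(1) + (3)·(1) + (4)·(1) + (8)·(1) + (10)·(1) + (11)·(1) + (12)·(1) = 49.

49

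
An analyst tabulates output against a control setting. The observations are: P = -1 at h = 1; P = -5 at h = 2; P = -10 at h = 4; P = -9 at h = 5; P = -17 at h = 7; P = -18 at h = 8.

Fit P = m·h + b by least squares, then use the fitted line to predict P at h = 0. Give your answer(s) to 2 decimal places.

Compute the Gram sums: Σh·h = 159, Σh = 27, Σ1 = 6.
Moment sums: Σh·P = -359, ΣP = -60.
AᵀA·[m, b]ᵀ = AᵀP becomes [[159, 27]; [27, 6]]·[m, b]ᵀ = [-359, -60]ᵀ.
det = 159·6 − 27² = 225.
m = ((-359)·6 − 27·(-60))/225 = -178/75; b = (159·(-60) − 27·(-359))/225 = 17/25.
At h = 0: P̂ = (-178/75)·(0) + (17/25)·(1) = 17/25.

P̂ = 0.68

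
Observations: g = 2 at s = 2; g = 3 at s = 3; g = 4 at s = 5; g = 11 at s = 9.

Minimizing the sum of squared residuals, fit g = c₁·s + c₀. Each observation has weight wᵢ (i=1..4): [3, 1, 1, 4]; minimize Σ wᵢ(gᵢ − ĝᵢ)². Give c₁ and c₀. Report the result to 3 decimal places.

The normal system MᵀWM·[c₁, c₀]ᵀ = MᵀWg is [[370, 50]; [50, 9]]·[c₁, c₀]ᵀ = [437, 57]ᵀ.
Determinant 370·9 − 50² = 830.
c₁ = (437·9 − 50·57)/830 = 1083/830; c₀ = (370·57 − 50·437)/830 = -76/83.

c₁ = 1.305, c₀ = -0.916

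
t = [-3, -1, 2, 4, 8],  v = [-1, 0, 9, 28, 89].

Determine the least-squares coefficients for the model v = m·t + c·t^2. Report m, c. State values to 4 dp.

Normal-equation sums: Σt·t = 94, Σt·t^2 = 556, Σt^2·t^2 = 4450.
For Xᵀv: Σt·v = 845, Σt^2·v = 6171.
So XᵀX·[m, c]ᵀ = Xᵀv: [[94, 556]; [556, 4450]]·[m, c]ᵀ = [845, 6171]ᵀ.
Δ = 94·4450 − 556² = 109164.
m = (845·4450 − 556·6171)/109164 = 164587/54582; c = (94·6171 − 556·845)/109164 = 55127/54582.

m = 3.0154, c = 1.0100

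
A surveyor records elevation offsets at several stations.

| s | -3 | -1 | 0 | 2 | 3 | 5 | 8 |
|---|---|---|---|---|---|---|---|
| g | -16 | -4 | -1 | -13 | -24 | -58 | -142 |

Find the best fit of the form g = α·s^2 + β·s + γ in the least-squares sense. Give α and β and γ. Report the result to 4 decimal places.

α = -2.0298, β = -1.2321, γ = -1.9167

The normal equations are: 4900·α + 644·β + 112·γ = -10954;  644·α + 112·β + 14·γ = -1472;  112·α + 14·β + 7·γ = -258.
Solving the 3×3 system (Gaussian elimination) gives α = -341/168, β = -69/56, γ = -23/12.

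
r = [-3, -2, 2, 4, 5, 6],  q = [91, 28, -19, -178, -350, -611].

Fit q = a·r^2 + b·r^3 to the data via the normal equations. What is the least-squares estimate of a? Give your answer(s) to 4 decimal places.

a = 1.0193

Sums needed: Σr^2·r^2 = 2290, Σr^2·r^3 = 11682, Σr^3·r^3 = 67234.
For Mᵀq: Σr^2·q = -32739, Σr^3·q = -189951.
So MᵀM·[a, b]ᵀ = Mᵀq: [[2290, 11682]; [11682, 67234]]·[a, b]ᵀ = [-32739, -189951]ᵀ.
Eliminating b: 67234·(row 1) − 11682·(row 2) gives 17496736·a = 67234·(-32739) − 11682·(-189951) = 17833656, so a = 2229207/2187092.
Then b = ((-189951) − 11682·(2229207/2187092))/67234 = -6566349/2187092.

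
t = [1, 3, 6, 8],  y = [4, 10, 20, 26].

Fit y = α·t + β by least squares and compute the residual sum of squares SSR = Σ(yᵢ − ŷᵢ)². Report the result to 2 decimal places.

Normal-equation sums: Σt·t = 110, Σt = 18, Σ1 = 4.
And Σt·y = 362, Σy = 60.
Normal equations: [[110, 18]; [18, 4]]·[α, β]ᵀ = [362, 60]ᵀ.
Eliminating β: 4·(row 1) − 18·(row 2) gives 116·α = 4·362 − 18·60 = 368, so α = 92/29.
Then β = (60 − 18·(92/29))/4 = 21/29.
Residuals: 3/29, -7/29, 7/29, -3/29; SSR = 4/29.

SSR = 0.14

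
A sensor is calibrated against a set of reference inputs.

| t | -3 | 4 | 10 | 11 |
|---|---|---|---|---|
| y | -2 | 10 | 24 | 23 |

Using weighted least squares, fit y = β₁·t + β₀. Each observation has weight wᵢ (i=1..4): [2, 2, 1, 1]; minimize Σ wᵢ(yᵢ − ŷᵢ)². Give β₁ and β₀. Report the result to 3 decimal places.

AᵀWA·[β₁, β₀]ᵀ = AᵀWy reads: 271·β₁ + 23·β₀ = 585;  23·β₁ + 6·β₀ = 63.
(Σwᵢ·t·t = 271, Σwᵢ·t = 23, Σwᵢ·1 = 6, Σwᵢ·t·y = 585, Σwᵢ·y = 63.)
Eliminating β₀: 6·(row 1) − 23·(row 2) gives 1097·β₁ = 6·585 − 23·63 = 2061, so β₁ = 2061/1097.
Then β₀ = (63 − 23·(2061/1097))/6 = 3618/1097.

β₁ = 1.879, β₀ = 3.298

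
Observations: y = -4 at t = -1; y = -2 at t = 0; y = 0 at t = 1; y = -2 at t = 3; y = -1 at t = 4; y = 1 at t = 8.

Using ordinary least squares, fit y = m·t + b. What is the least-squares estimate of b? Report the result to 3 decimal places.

Compute the Gram sums: Σt·t = 91, Σt = 15, Σ1 = 6.
Moment sums: Σt·y = 2, Σy = -8.
So AᵀA·[m, b]ᵀ = Aᵀy: [[91, 15]; [15, 6]]·[m, b]ᵀ = [2, -8]ᵀ.
Eliminating b: 6·(row 1) − 15·(row 2) gives 321·m = 6·2 − 15·(-8) = 132, so m = 44/107.
Then b = ((-8) − 15·(44/107))/6 = -758/321.

b = -2.361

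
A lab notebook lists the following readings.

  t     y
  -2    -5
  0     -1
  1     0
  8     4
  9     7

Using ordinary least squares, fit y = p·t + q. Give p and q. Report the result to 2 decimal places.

p = 0.90, q = -1.88

MᵀM·[p, q]ᵀ = Mᵀy reads: 150·p + 16·q = 105;  16·p + 5·q = 5.
Δ = 150·5 − 16² = 494.
p = (105·5 − 16·5)/494 = 445/494; q = (150·5 − 16·105)/494 = -465/247.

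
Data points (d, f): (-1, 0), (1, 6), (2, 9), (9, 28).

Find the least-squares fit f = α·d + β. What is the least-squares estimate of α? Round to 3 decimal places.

Compute the Gram sums: Σd·d = 87, Σd = 11, Σ1 = 4.
Moment sums: Σd·f = 276, Σf = 43.
XᵀX·[α, β]ᵀ = Xᵀf becomes [[87, 11]; [11, 4]]·[α, β]ᵀ = [276, 43]ᵀ.
Δ = 87·4 − 11² = 227.
α = (276·4 − 11·43)/227 = 631/227; β = (87·43 − 11·276)/227 = 705/227.

α = 2.780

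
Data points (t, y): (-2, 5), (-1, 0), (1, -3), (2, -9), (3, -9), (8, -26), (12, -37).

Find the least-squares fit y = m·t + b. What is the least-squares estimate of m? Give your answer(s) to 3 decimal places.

Normal-equation sums: Σt·t = 227, Σt = 23, Σ1 = 7.
Moment sums: Σt·y = -710, Σy = -79.
Normal equations: [[227, 23]; [23, 7]]·[m, b]ᵀ = [-710, -79]ᵀ.
Determinant 227·7 − 23² = 1060.
m = ((-710)·7 − 23·(-79))/1060 = -3153/1060; b = (227·(-79) − 23·(-710))/1060 = -1603/1060.

m = -2.975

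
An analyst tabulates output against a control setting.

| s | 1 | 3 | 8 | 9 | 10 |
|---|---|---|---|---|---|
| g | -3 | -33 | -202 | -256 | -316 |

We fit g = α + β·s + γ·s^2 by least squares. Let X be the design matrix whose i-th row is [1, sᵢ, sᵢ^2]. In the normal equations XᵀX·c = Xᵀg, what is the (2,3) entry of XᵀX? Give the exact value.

Row 2 ↔ basis s, column 3 ↔ basis s^2, so (XᵀX)_{2,3} = Σᵢ (s)·(s^2) = (1)·(1) + (3)·(9) + (8)·(64) + (9)·(81) + (10)·(100) = 2269.

2269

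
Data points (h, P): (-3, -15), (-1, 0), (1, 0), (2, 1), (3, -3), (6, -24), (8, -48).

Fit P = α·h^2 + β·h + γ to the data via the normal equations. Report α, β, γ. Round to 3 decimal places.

The normal system AᵀA·[α, β, γ]ᵀ = AᵀP is [[5572, 736, 124]; [736, 124, 16]; [124, 16, 7]]·[α, β, γ]ᵀ = [-4094, -490, -89]ᵀ.
Inverting the 3×3 Gram matrix, [α, β, γ]ᵀ = [-799/798, 4561/2394, 799/1197]ᵀ.

α = -1.001, β = 1.905, γ = 0.668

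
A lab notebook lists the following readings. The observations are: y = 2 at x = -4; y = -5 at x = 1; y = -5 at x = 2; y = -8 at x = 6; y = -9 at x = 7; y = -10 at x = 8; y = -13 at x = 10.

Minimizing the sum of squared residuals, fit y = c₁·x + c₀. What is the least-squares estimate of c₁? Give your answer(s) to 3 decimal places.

Compute the Gram sums: Σx·x = 270, Σx = 30, Σ1 = 7.
For Aᵀy: Σx·y = -344, Σy = -48.
So AᵀA·[c₁, c₀]ᵀ = Aᵀy: [[270, 30]; [30, 7]]·[c₁, c₀]ᵀ = [-344, -48]ᵀ.
Δ = 270·7 − 30² = 990.
c₁ = ((-344)·7 − 30·(-48))/990 = -44/45; c₀ = (270·(-48) − 30·(-344))/990 = -8/3.

c₁ = -0.978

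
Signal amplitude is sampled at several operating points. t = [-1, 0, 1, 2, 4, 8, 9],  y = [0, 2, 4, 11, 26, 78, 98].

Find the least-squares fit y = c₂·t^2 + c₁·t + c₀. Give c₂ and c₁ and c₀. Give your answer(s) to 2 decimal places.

Compute the Gram sums: Σt^2·t^2 = 10931, Σt^2·t = 1313, Σt^2 = 167, Σt·t = 167, Σt = 23, Σ1 = 7.
Right-hand side: Σt^2·y = 13394, Σt·y = 1636, Σy = 219.
Normal equations: [[10931, 1313, 167]; [1313, 167, 23]; [167, 23, 7]]·[c₂, c₁, c₀]ᵀ = [13394, 1636, 219]ᵀ.
Solving the 3×3 system (Gaussian elimination) gives c₂ = 32545/35706, c₁ = 85841/35706, c₀ = 888/541.

c₂ = 0.91, c₁ = 2.40, c₀ = 1.64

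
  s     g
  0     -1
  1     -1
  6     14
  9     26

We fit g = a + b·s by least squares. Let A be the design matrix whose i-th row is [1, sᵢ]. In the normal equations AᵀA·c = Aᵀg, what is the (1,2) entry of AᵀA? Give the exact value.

Row 1 ↔ basis 1, column 2 ↔ basis s, so (AᵀA)_{1,2} = Σᵢ s = (1)·(0) + (1)·(1) + (1)·(6) + (1)·(9) = 16.

16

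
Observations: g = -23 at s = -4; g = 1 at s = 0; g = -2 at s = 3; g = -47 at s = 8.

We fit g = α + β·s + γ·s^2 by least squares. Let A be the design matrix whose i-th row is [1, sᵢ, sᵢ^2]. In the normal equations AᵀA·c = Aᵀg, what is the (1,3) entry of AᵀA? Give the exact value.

89

Row 1 ↔ basis 1, column 3 ↔ basis s^2, so (AᵀA)_{1,3} = Σᵢ s^2 = (1)·(16) + (1)·(0) + (1)·(9) + (1)·(64) = 89.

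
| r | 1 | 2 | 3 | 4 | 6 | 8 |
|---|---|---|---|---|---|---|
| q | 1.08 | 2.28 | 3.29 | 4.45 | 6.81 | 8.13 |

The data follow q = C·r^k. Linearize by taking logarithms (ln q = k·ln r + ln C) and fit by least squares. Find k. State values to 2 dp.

k = 0.98

With ln qᵢ as the transformed response and ln rᵢ as the regressor:
AᵀA = [[11.1437, 7.0493]; [7.0493, 6]], rhs = [11.7441, 7.5989]ᵀ  (here Σln r = 7.0493, Σ(ln r)² = 11.1437, Σln q = 7.5989, Σln r·ln q = 11.7441).
Δ = 11.1437·6 − (7.0493)² = 17.1702; k = (11.7441·6 − 7.0493·7.5989)/17.1702 = 0.98416, ln C = (11.1437·7.5989 − 7.0493·11.7441)/17.1702 = 0.11022.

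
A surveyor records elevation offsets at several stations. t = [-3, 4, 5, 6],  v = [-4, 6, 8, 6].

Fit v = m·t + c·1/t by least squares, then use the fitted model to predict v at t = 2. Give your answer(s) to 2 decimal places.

The normal system AᵀA·[m, c]ᵀ = Aᵀv is [[86, 4]; [4, 869/3600]]·[m, c]ᵀ = [112, 163/30]ᵀ.
Δ = 86·(869/3600) − 4² = 8567/1800.
m = (112·(869/3600) − 4·(163/30))/(8567/1800) = 9544/8567; c = (86·(163/30) − 4·112)/(8567/1800) = 34680/8567.
At t = 2: v̂ = (9544/8567)·(2) + (34680/8567)·(1/2) = 36428/8567.

v̂ = 4.25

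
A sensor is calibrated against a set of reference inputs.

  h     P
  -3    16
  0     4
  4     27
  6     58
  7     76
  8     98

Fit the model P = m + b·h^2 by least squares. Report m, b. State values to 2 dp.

m = 3.54, b = 1.48

Setting ∂/∂m … = 0 gives: 6·m + 174·b = 279;  174·m + 8130·b = 12660.
det = 6·8130 − 174² = 18504.
m = (279·8130 − 174·12660)/18504 = 3635/1028; b = (6·12660 − 174·279)/18504 = 1523/1028.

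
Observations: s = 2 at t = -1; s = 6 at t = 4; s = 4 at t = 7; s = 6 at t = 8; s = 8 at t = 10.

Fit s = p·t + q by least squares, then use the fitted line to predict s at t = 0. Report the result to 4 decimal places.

ŝ = 2.7213

Setting ∂/∂p … = 0 gives: 230·p + 28·q = 178;  28·p + 5·q = 26.
(Σt·t = 230, Σt = 28, Σ1 = 5, Σt·s = 178, Σs = 26.)
Determinant 230·5 − 28² = 366.
p = (178·5 − 28·26)/366 = 27/61; q = (230·26 − 28·178)/366 = 166/61.
At t = 0: ŝ = (27/61)·(0) + (166/61)·(1) = 166/61.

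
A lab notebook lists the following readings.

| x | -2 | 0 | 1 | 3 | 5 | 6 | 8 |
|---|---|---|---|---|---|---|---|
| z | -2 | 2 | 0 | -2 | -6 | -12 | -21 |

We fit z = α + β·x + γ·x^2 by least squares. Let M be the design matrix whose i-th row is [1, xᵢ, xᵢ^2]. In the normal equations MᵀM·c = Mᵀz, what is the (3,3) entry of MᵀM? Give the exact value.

Row 3 ↔ basis x^2, column 3 ↔ basis x^2, so (MᵀM)_{3,3} = Σᵢ (x^2)·(x^2) = (4)·(4) + (0)·(0) + (1)·(1) + (9)·(9) + (25)·(25) + (36)·(36) + (64)·(64) = 6115.

6115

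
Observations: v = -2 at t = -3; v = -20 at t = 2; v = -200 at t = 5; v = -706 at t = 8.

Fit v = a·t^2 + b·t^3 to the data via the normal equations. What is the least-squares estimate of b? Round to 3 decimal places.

Entries of AᵀA: Σt^2·t^2 = 4818, Σt^2·t^3 = 35682, Σt^3·t^3 = 278562.
Moment sums: Σt^2·v = -50282, Σt^3·v = -386578.
So AᵀA·[a, b]ᵀ = Aᵀv: [[4818, 35682]; [35682, 278562]]·[a, b]ᵀ = [-50282, -386578]ᵀ.
det = 4818·278562 − 35682² = 68906592.
a = ((-50282)·278562 − 35682·(-386578))/68906592 = -1477627/478518; b = (4818·(-386578) − 35682·(-50282))/68906592 = -158265/159506.

b = -0.992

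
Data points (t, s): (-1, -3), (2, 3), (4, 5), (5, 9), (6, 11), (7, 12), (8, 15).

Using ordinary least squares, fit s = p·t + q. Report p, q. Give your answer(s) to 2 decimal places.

Sums needed: Σt·t = 195, Σt = 31, Σ1 = 7.
Right-hand side: Σt·s = 344, Σs = 52.
det = 195·7 − 31² = 404.
p = (344·7 − 31·52)/404 = 199/101; q = (195·52 − 31·344)/404 = -131/101.

p = 1.97, q = -1.30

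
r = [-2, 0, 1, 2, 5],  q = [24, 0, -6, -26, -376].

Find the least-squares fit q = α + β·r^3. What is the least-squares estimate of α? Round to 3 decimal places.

Setting ∂/∂α … = 0 gives: 5·α + 126·β = -384;  126·α + 15754·β = -47406.
Δ = 5·15754 − 126² = 62894.
α = ((-384)·15754 − 126·(-47406))/62894 = -38190/31447; β = (5·(-47406) − 126·(-384))/62894 = -94323/31447.

α = -1.214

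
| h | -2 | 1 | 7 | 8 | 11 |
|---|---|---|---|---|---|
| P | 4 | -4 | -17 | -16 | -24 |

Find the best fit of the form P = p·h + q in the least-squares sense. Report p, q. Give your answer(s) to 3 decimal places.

p = -2.088, q = -0.961

MᵀM·[p, q]ᵀ = MᵀP reads: 239·p + 25·q = -523;  25·p + 5·q = -57.
Δ = 239·5 − 25² = 570.
p = ((-523)·5 − 25·(-57))/570 = -119/57; q = (239·(-57) − 25·(-523))/570 = -274/285.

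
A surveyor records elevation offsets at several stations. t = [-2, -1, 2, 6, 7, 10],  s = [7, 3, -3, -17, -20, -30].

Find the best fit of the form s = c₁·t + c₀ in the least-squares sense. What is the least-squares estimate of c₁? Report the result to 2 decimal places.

c₁ = -3.04

Sums needed: Σt·t = 194, Σt = 22, Σ1 = 6.
For Xᵀs: Σt·s = -565, Σs = -60.
Normal equations: [[194, 22]; [22, 6]]·[c₁, c₀]ᵀ = [-565, -60]ᵀ.
det = 194·6 − 22² = 680.
c₁ = ((-565)·6 − 22·(-60))/680 = -207/68; c₀ = (194·(-60) − 22·(-565))/680 = 79/68.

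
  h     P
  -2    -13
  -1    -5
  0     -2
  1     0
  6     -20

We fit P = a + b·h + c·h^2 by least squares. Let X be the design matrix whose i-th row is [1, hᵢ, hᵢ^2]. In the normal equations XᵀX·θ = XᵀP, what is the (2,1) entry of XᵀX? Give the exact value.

4

Row 2 ↔ basis h, column 1 ↔ basis 1, so (XᵀX)_{2,1} = Σᵢ h = (-2)·(1) + (-1)·(1) + (0)·(1) + (1)·(1) + (6)·(1) = 4.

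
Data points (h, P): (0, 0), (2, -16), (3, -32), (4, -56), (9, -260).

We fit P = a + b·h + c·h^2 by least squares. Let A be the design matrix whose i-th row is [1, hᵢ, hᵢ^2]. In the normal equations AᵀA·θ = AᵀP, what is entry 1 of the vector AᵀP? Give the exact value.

-364

Entry 1 ↔ basis 1, so (AᵀP)_{1} = Σᵢ Pᵢ = (1)·(0) + (1)·(-16) + (1)·(-32) + (1)·(-56) + (1)·(-260) = -364.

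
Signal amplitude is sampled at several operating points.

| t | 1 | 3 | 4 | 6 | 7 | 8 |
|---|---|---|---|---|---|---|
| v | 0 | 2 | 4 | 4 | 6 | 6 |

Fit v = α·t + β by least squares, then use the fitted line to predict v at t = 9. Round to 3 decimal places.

v̂ = 7.215

Sums needed: Σt·t = 175, Σt = 29, Σ1 = 6.
Right-hand side: Σt·v = 136, Σv = 22.
Normal equations: [[175, 29]; [29, 6]]·[α, β]ᵀ = [136, 22]ᵀ.
Eliminating β: 6·(row 1) − 29·(row 2) gives 209·α = 6·136 − 29·22 = 178, so α = 178/209.
Then β = (22 − 29·(178/209))/6 = -94/209.
At t = 9: v̂ = (178/209)·(9) + (-94/209)·(1) = 1508/209.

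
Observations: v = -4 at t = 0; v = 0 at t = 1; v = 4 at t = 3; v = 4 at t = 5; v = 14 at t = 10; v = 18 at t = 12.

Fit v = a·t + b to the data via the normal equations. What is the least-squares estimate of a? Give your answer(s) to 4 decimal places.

a = 1.6999

With design matrix X, XᵀX = [[279, 31]; [31, 6]] and Xᵀv = [388, 36]ᵀ.
Determinant 279·6 − 31² = 713.
a = (388·6 − 31·36)/713 = 1212/713; b = (279·36 − 31·388)/713 = -64/23.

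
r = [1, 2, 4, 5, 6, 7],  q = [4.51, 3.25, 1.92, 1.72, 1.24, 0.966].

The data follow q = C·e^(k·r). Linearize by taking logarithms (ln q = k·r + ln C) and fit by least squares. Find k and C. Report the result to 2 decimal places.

k = -0.25, C = 5.55

Let Y = ln q. Fitting Y = k·r + ln C by least squares:
Σr = 25.0000, Σ(r)² = 131.0000, Σln q = 4.0601, Σr·ln q = 10.2331.
Normal system: [[131.0000, 25.0000]; [25.0000, 6]]·[k, ln C]ᵀ = [10.2331, 4.0601]ᵀ.
Δ = 131.0000·6 − (25.0000)² = 161.0000; k = (10.2331·6 − 25.0000·4.0601)/161.0000 = -0.24910, ln C = (131.0000·4.0601 − 25.0000·10.2331)/161.0000 = 1.71459, so C = exp(1.71459) = 5.55441.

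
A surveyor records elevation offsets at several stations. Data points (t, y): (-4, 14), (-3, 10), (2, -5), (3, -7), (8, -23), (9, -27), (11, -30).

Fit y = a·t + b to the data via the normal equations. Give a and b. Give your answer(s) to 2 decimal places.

From the data, Σt·t = 304, Σt = 26, Σ1 = 7.
For Mᵀy: Σt·y = -874, Σy = -68.
Normal equations: [[304, 26]; [26, 7]]·[a, b]ᵀ = [-874, -68]ᵀ.
Determinant 304·7 − 26² = 1452.
a = ((-874)·7 − 26·(-68))/1452 = -725/242; b = (304·(-68) − 26·(-874))/1452 = 171/121.

a = -3.00, b = 1.41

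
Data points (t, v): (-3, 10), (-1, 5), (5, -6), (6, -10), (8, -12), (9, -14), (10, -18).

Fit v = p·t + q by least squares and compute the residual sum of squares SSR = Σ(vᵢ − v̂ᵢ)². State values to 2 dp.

SSR = 5.13

XᵀX·[p, q]ᵀ = Xᵀv reads: 316·p + 34·q = -527;  34·p + 7·q = -45.
(Σt·t = 316, Σt = 34, Σ1 = 7, Σt·v = -527, Σv = -45.)
Determinant 316·7 − 34² = 1056.
p = ((-527)·7 − 34·(-45))/1056 = -2159/1056; q = (316·(-45) − 34·(-527))/1056 = 1849/528.
Residuals: 35/96, -577/1056, 761/1056, -163/132, 41/48, 949/1056, -93/88; SSR = 5417/1056.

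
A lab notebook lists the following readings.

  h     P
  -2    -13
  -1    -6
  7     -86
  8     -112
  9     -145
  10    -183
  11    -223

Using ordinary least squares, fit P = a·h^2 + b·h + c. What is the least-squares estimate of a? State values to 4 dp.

a = -2.0421

Compute the Gram sums: Σh^2·h^2 = 37716, Σh^2·h = 3906, Σh^2 = 420, Σh·h = 420, Σh = 42, Σ1 = 7.
And Σh^2·P = -68468, Σh·P = -7054, ΣP = -768.
Inverting the 3×3 Gram matrix, [a, b, c]ᵀ = [-631/309, 4948/2163, -660/721]ᵀ.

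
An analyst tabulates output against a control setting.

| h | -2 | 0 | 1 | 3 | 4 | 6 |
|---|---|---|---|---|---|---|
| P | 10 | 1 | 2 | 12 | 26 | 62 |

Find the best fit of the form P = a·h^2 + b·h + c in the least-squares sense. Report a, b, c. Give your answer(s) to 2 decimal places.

a = 1.92, b = -1.29, c = 0.32

Sums needed: Σh^2·h^2 = 1650, Σh^2·h = 300, Σh^2 = 66, Σh·h = 66, Σh = 12, Σ1 = 6.
And Σh^2·P = 2798, Σh·P = 494, ΣP = 113.
XᵀX·[a, b, c]ᵀ = XᵀP becomes [[1650, 300, 66]; [300, 66, 12]; [66, 12, 6]]·[a, b, c]ᵀ = [2798, 494, 113]ᵀ.
Row-reducing yields a = 23/12, b = -9/7, c = 9/28.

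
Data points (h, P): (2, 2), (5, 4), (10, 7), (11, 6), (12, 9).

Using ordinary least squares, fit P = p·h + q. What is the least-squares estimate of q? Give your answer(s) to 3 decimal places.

Setting ∂/∂p … = 0 gives: 394·p + 40·q = 268;  40·p + 5·q = 28.
Eliminating q: 5·(row 1) − 40·(row 2) gives 370·p = 5·268 − 40·28 = 220, so p = 22/37.
Then q = (28 − 40·(22/37))/5 = 156/185.

q = 0.843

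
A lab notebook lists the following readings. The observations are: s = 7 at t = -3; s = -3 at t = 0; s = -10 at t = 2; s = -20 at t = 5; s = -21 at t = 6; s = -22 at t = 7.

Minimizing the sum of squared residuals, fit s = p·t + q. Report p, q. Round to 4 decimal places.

p = -3.0134, q = -2.9621

Setting ∂/∂p … = 0 gives: 123·p + 17·q = -421;  17·p + 6·q = -69.
(Σt·t = 123, Σt = 17, Σ1 = 6, Σt·s = -421, Σs = -69.)
Eliminating q: 6·(row 1) − 17·(row 2) gives 449·p = 6·(-421) − 17·(-69) = -1353, so p = -1353/449.
Then q = ((-69) − 17·(-1353/449))/6 = -1330/449.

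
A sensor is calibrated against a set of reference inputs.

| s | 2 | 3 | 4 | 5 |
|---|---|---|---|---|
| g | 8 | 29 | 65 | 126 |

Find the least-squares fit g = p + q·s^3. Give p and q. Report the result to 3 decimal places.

MᵀM·[p, q]ᵀ = Mᵀg reads: 4·p + 224·q = 228;  224·p + 20514·q = 20757.
(Σ1 = 4, Σs^3 = 224, Σs^3·s^3 = 20514, Σg = 228, Σs^3·g = 20757.)
Δ = 4·20514 − 224² = 31880.
p = (228·20514 − 224·20757)/31880 = 3453/3985; q = (4·20757 − 224·228)/31880 = 7989/7970.

p = 0.866, q = 1.002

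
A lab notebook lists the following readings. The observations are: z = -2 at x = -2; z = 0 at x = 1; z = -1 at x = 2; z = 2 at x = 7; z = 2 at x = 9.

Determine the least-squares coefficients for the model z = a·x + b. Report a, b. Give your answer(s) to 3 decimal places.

From the data, Σx·x = 139, Σx = 17, Σ1 = 5.
And Σx·z = 34, Σz = 1.
Determinant 139·5 − 17² = 406.
a = (34·5 − 17·1)/406 = 153/406; b = (139·1 − 17·34)/406 = -439/406.

a = 0.377, b = -1.081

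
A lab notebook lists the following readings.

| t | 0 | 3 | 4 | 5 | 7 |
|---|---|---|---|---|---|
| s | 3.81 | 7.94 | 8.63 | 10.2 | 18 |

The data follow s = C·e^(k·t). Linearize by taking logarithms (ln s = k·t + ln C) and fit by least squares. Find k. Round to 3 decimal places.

k = 0.214

With ln sᵢ as the transformed response and tᵢ as the regressor:
Σt = 19.0000, Σ(t)² = 99.0000, Σln s = 10.7775, Σt·ln s = 46.6813.
Equations: 99.0000·k + 19.0000·ln C = 46.6813;  19.0000·k + 5·ln C = 10.7775.
Slope k = (n·Σt·ln s − Σt·Σln s)/(n·Σ(t)² − (Σt)²) = (5·46.6813 − 19.0000·10.7775)/134.0000 = 0.21368; ln C = (Σln s − k·Σt)/n = 1.34353.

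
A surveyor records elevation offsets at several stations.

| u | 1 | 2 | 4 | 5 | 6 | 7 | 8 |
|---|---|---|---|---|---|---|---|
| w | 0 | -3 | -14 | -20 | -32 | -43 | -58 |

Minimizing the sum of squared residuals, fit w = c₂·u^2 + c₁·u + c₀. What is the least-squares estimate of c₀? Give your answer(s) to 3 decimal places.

c₀ = -0.051

With design matrix X, XᵀX = [[8691, 1269, 195]; [1269, 195, 33]; [195, 33, 7]] and Xᵀw = [-7707, -1119, -170]ᵀ.
Row-reducing yields c₂ = -1185/1204, c₁ = 813/1204, c₀ = -31/602.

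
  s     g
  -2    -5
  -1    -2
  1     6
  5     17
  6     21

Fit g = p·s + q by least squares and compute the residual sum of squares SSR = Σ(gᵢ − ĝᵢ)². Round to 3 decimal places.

Normal-equation sums: Σs·s = 67, Σs = 9, Σ1 = 5.
Moment sums: Σs·g = 229, Σg = 37.
Normal equations: [[67, 9]; [9, 5]]·[p, q]ᵀ = [229, 37]ᵀ.
Eliminating q: 5·(row 1) − 9·(row 2) gives 254·p = 5·229 − 9·37 = 812, so p = 406/127.
Then q = (37 − 9·(406/127))/5 = 209/127.
Residuals: -32/127, -57/127, 147/127, -80/127, 22/127; SSR = 258/127.

SSR = 2.031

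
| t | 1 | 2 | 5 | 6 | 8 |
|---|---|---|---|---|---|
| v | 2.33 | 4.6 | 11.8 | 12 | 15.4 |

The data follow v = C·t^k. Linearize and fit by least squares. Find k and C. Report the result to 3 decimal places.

With ln vᵢ as the transformed response and ln tᵢ as the regressor:
XᵀX = [[10.6052, 6.1738]; [6.1738, 5]], rhs = [15.1683, 10.0593]ᵀ  (here Σln t = 6.1738, Σ(ln t)² = 10.6052, Σln v = 10.0593, Σln t·ln v = 15.1683).
Solving (det = 14.9105): k = 0.92135, ln C = 0.87422, so C = exp(0.87422) = 2.39699.

k = 0.921, C = 2.397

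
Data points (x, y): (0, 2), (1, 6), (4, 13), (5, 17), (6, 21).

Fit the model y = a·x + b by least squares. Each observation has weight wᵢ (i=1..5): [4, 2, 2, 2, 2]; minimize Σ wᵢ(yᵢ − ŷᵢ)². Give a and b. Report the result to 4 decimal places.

a = 3.0094, b = 2.1415

Normal-equation sums: Σwᵢ·x·x = 156, Σwᵢ·x = 32, Σwᵢ·1 = 12.
Moment sums: Σwᵢ·x·y = 538, Σwᵢ·y = 122.
So AᵀWA·[a, b]ᵀ = AᵀWy: [[156, 32]; [32, 12]]·[a, b]ᵀ = [538, 122]ᵀ.
Determinant 156·12 − 32² = 848.
a = (538·12 − 32·122)/848 = 319/106; b = (156·122 − 32·538)/848 = 227/106.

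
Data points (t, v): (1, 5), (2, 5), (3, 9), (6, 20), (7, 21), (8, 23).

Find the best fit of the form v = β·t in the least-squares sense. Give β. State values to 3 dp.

β = 3.025

Setting ∂/∂β … = 0 gives: 163·β = 493.
(Σt·t = 163, Σt·v = 493.)
β = 493/163 = 3.02454.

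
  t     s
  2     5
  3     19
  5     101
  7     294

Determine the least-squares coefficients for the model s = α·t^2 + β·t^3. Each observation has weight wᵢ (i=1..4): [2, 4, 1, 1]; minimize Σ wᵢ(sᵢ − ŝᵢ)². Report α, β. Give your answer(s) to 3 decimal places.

α = -0.804, β = 0.972

The normal equations are: 3382·α + 20968·β = 17655;  20968·α + 136318·β = 115599.
(Σwᵢ·t^2·t^2 = 3382, Σwᵢ·t^2·t^3 = 20968, Σwᵢ·t^3·t^3 = 136318, Σwᵢ·t^2·s = 17655, Σwᵢ·t^3·s = 115599.)
Determinant 3382·136318 − 20968² = 21370452.
α = (17655·136318 − 20968·115599)/21370452 = -2864257/3561742; β = (3382·115599 − 20968·17655)/21370452 = 3460963/3561742.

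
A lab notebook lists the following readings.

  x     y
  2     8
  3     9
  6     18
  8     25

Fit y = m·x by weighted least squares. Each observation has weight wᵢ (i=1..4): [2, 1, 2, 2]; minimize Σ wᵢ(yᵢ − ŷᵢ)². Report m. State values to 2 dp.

Compute the Gram sums: Σwᵢ·x·x = 217.
Moment sums: Σwᵢ·x·y = 675.
Normal equations: [[217]]·[m]ᵀ = [675]ᵀ.
Hence m = 675 / 217 ≈ 3.1106.

m = 3.11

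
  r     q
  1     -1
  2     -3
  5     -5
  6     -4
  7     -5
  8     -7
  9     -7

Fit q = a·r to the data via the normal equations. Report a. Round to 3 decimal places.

Forming AᵀA = [[260]] and Aᵀq = [-210]ᵀ gives AᵀA·[a]ᵀ = Aᵀq.
Hence a = -210 / 260 ≈ -0.807692.

a = -0.808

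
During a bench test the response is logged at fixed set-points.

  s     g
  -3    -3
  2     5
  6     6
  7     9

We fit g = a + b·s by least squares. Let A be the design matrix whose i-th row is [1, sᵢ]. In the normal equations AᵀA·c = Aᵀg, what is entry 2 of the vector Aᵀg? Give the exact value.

Entry 2 ↔ basis s, so (Aᵀg)_{2} = Σᵢ (s)·gᵢ = (-3)·(-3) + (2)·(5) + (6)·(6) + (7)·(9) = 118.

118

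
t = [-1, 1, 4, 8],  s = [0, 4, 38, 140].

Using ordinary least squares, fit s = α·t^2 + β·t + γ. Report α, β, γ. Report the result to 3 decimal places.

Setting ∂/∂α … = 0 gives: 4354·α + 576·β + 82·γ = 9572;  576·α + 82·β + 12·γ = 1276;  82·α + 12·β + 4·γ = 182.
Row-reducing yields α = 421/213, β = 120/71, γ = -19/213.

α = 1.977, β = 1.690, γ = -0.089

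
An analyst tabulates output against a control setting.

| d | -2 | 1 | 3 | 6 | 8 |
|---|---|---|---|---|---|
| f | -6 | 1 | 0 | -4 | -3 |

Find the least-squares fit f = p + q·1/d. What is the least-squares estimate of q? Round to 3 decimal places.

Compute the Gram sums: Σ1 = 5, Σ1/d = 9/8, Σ1/d·1/d = 809/576.
Moment sums: Σf = -12, Σ1/d·f = 71/24.
MᵀM·[p, q]ᵀ = Mᵀf becomes [[5, 9/8]; [9/8, 809/576]]·[p, q]ᵀ = [-12, 71/24]ᵀ.
det = 5·(809/576) − (9/8)² = 829/144.
p = ((-12)·(809/576) − (9/8)·(71/24))/(829/144) = -11625/3316; q = (5·(71/24) − (9/8)·(-12))/(829/144) = 4074/829.

q = 4.914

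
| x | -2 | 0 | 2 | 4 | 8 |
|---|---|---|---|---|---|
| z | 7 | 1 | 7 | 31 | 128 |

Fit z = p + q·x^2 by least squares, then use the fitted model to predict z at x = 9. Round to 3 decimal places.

Forming MᵀM = [[5, 88]; [88, 4384]] and Mᵀz = [174, 8744]ᵀ gives MᵀM·[p, q]ᵀ = Mᵀz.
Determinant 5·4384 − 88² = 14176.
p = (174·4384 − 88·8744)/14176 = -208/443; q = (5·8744 − 88·174)/14176 = 3551/1772.
At x = 9: ẑ = (-208/443)·(1) + (3551/1772)·(81) = 286799/1772.

ẑ = 161.850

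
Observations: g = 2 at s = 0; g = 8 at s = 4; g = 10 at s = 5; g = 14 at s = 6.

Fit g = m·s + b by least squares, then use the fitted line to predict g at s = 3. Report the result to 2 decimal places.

ĝ = 7.11

Forming MᵀM = [[77, 15]; [15, 4]] and Mᵀg = [166, 34]ᵀ gives MᵀM·[m, b]ᵀ = Mᵀg.
Eliminating b: 4·(row 1) − 15·(row 2) gives 83·m = 4·166 − 15·34 = 154, so m = 154/83.
Then b = (34 − 15·(154/83))/4 = 128/83.
At s = 3: ĝ = (154/83)·(3) + (128/83)·(1) = 590/83.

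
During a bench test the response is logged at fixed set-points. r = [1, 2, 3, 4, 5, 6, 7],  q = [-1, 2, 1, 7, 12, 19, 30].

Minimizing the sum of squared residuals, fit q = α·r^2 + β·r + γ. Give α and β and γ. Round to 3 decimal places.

α = 0.929, β = -2.500, γ = 1.429

Entries of MᵀM: Σr^2·r^2 = 4676, Σr^2·r = 784, Σr^2 = 140, Σr·r = 140, Σr = 28, Σ1 = 7.
For Mᵀq: Σr^2·q = 2582, Σr·q = 418, Σq = 70.
Normal equations: [[4676, 784, 140]; [784, 140, 28]; [140, 28, 7]]·[α, β, γ]ᵀ = [2582, 418, 70]ᵀ.
Solving the 3×3 system (Gaussian elimination) gives α = 13/14, β = -5/2, γ = 10/7.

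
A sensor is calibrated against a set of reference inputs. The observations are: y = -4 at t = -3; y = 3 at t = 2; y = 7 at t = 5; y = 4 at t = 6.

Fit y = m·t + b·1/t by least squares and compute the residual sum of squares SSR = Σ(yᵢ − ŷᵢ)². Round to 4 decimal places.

SSR = 7.3186

The normal system MᵀM·[m, b]ᵀ = Mᵀy is [[74, 4]; [4, 193/450]]·[m, b]ᵀ = [77, 49/10]ᵀ.
Δ = 74·(193/450) − 4² = 3541/225.
m = (77·(193/450) − 4·(49/10))/(3541/225) = 6041/7082; b = (74·(49/10) − 4·77)/(3541/225) = 12285/3541.
Residuals: -2015/7082, -3121/7082, 14455/7082, -12013/7082; SSR = 25915/3541.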